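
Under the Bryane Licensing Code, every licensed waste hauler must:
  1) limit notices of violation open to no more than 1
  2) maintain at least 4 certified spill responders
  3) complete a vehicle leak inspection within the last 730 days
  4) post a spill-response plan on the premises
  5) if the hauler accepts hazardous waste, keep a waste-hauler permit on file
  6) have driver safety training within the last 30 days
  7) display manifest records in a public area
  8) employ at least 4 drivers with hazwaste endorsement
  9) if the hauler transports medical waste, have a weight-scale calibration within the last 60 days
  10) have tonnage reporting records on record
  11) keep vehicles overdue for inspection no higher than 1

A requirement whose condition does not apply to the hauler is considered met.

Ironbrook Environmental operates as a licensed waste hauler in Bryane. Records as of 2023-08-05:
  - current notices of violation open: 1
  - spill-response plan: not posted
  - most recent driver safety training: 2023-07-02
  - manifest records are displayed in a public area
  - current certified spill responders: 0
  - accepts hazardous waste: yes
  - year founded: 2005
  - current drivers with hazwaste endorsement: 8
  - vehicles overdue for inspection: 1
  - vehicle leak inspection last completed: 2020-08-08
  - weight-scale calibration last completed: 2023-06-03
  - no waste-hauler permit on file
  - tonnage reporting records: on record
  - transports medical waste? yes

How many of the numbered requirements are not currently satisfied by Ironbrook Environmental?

6

1. notices of violation open 1 ≤ 1 → met
2. certified spill responders 0 < 4 → not met
3. vehicle leak inspection 1092 days ago vs limit 730 → not met
4. spill-response plan absent → not met
5. condition 'accepts hazardous waste' holds; waste-hauler permit absent → not met
6. driver safety training 34 days ago vs limit 30 → not met
7. manifest records present → met
8. drivers with hazwaste endorsement 8 ≥ 4 → met
9. condition 'transports medical waste' holds; weight-scale calibration 63 days ago vs limit 60 → not met
10. tonnage reporting records present → met
11. vehicles overdue for inspection 1 ≤ 1 → met
Not met: 6 of 11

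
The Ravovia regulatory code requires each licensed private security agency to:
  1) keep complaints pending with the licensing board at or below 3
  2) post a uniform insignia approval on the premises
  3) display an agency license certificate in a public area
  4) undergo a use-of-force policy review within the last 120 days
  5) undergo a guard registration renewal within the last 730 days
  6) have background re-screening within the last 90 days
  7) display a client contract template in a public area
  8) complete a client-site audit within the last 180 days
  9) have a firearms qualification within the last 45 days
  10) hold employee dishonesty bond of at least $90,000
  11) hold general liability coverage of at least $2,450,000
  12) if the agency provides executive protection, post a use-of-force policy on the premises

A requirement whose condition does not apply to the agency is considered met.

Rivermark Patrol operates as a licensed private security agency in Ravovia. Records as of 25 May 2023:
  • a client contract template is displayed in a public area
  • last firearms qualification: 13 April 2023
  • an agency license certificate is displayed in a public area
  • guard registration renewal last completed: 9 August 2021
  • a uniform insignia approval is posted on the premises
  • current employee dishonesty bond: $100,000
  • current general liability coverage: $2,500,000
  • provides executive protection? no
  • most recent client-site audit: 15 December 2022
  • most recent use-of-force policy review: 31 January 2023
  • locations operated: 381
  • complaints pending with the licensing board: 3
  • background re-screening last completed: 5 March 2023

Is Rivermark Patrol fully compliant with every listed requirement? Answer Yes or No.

1. complaints pending with the licensing board 3 ≤ 3 → met
2. uniform insignia approval present → met
3. agency license certificate present → met
4. use-of-force policy review 114 days ago vs limit 120 → met
5. guard registration renewal 654 days ago vs limit 730 → met
6. background re-screening 81 days ago vs limit 90 → met
7. client contract template present → met
8. client-site audit 161 days ago vs limit 180 → met
9. firearms qualification 42 days ago vs limit 45 → met
10. employee dishonesty bond $100,000 ≥ $90,000 → met
11. general liability coverage $2,500,000 ≥ $2,450,000 → met
12. condition 'provides executive protection' does not hold → requirement n/a → met
All met.

Yes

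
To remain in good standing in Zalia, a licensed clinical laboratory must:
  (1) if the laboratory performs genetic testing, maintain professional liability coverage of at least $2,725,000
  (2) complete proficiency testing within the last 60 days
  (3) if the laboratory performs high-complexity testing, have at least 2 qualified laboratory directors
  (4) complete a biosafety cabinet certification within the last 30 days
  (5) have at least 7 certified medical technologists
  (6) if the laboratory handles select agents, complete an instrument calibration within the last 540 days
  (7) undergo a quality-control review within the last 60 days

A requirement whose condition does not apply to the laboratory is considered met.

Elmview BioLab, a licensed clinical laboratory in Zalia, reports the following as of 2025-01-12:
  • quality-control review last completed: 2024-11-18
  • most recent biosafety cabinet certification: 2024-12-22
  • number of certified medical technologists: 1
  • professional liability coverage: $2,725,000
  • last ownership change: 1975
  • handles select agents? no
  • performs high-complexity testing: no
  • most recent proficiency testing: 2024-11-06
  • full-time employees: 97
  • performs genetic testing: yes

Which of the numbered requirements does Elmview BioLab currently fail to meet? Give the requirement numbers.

1. condition 'performs genetic testing' holds; professional liability coverage $2,725,000 ≥ $2,725,000 → met
2. proficiency testing 67 days ago vs limit 60 → not met
3. condition 'performs high-complexity testing' does not hold → requirement n/a → met
4. biosafety cabinet certification 21 days ago vs limit 30 → met
5. certified medical technologists 1 < 7 → not met
6. condition 'handles select agents' does not hold → requirement n/a → met
7. quality-control review 55 days ago vs limit 60 → met
Not met: 2, 5

2, 5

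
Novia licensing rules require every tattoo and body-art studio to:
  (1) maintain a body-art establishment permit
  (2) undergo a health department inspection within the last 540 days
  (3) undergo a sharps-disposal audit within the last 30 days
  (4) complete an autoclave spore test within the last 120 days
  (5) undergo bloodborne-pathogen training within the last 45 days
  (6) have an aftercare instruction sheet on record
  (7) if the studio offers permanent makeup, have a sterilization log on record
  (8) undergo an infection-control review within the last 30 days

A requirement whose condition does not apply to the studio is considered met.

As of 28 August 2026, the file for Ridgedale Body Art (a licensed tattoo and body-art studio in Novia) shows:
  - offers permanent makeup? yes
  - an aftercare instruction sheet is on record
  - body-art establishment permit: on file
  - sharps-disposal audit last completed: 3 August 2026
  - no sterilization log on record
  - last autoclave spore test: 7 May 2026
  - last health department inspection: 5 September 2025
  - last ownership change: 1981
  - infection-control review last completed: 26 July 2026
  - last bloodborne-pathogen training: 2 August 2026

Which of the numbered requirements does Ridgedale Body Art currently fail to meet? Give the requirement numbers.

1. body-art establishment permit present → met
2. health department inspection 357 days ago vs limit 540 → met
3. sharps-disposal audit 25 days ago vs limit 30 → met
4. autoclave spore test 113 days ago vs limit 120 → met
5. bloodborne-pathogen training 26 days ago vs limit 45 → met
6. aftercare instruction sheet present → met
7. condition 'offers permanent makeup' holds; sterilization log absent → not met
8. infection-control review 33 days ago vs limit 30 → not met
Not met: 7, 8

7, 8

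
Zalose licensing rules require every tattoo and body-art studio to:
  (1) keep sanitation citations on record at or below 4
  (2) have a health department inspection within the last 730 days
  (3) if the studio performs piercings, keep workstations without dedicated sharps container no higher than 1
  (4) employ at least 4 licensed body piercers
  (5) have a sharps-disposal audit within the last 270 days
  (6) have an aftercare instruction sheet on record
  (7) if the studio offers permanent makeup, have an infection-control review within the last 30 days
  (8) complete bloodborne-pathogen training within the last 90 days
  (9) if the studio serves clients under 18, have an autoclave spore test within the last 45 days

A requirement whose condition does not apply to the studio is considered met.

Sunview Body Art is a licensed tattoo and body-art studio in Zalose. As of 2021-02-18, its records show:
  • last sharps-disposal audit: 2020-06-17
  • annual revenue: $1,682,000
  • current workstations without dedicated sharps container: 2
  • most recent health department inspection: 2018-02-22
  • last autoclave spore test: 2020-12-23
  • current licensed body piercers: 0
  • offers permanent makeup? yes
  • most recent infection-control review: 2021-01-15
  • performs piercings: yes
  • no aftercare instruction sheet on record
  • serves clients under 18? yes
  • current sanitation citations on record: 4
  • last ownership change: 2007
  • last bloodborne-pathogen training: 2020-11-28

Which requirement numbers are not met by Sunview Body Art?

1. sanitation citations on record 4 ≤ 4 → met
2. health department inspection 1092 days ago vs limit 730 → not met
3. condition 'performs piercings' holds; workstations without dedicated sharps container 2 > 1 → not met
4. licensed body piercers 0 < 4 → not met
5. sharps-disposal audit 246 days ago vs limit 270 → met
6. aftercare instruction sheet absent → not met
7. condition 'offers permanent makeup' holds; infection-control review 34 days ago vs limit 30 → not met
8. bloodborne-pathogen training 82 days ago vs limit 90 → met
9. condition 'serves clients under 18' holds; autoclave spore test 57 days ago vs limit 45 → not met
Not met: 2, 3, 4, 6, 7, 9

2, 3, 4, 6, 7, 9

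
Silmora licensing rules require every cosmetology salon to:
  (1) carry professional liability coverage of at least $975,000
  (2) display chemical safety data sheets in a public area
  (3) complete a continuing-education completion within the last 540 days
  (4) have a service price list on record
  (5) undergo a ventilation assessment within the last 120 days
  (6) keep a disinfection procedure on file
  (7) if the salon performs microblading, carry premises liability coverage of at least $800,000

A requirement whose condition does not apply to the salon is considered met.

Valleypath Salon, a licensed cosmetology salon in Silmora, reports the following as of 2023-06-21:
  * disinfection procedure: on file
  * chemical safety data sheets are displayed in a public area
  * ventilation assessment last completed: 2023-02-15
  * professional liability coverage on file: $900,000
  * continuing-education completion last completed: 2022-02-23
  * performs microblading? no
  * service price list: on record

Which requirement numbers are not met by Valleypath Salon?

1. professional liability coverage $900,000 < $975,000 → not met
2. chemical safety data sheets present → met
3. continuing-education completion 483 days ago vs limit 540 → met
4. service price list present → met
5. ventilation assessment 126 days ago vs limit 120 → not met
6. disinfection procedure present → met
7. condition 'performs microblading' does not hold → requirement n/a → met
Not met: 1, 5

1, 5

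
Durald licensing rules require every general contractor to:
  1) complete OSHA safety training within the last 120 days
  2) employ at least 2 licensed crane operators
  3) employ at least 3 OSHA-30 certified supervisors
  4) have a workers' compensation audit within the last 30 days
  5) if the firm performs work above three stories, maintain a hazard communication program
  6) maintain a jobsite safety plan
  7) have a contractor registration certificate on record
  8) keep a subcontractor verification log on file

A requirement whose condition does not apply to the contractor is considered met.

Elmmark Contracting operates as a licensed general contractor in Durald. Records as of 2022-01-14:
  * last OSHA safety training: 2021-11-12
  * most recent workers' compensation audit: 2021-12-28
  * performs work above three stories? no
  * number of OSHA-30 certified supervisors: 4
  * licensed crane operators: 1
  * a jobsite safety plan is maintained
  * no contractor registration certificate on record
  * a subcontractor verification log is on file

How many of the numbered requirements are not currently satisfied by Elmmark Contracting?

1. OSHA safety training 63 days ago vs limit 120 → met
2. licensed crane operators 1 < 2 → not met
3. OSHA-30 certified supervisors 4 ≥ 3 → met
4. workers' compensation audit 17 days ago vs limit 30 → met
5. condition 'performs work above three stories' does not hold → requirement n/a → met
6. jobsite safety plan present → met
7. contractor registration certificate absent → not met
8. subcontractor verification log present → met
Not met: 2 of 8

2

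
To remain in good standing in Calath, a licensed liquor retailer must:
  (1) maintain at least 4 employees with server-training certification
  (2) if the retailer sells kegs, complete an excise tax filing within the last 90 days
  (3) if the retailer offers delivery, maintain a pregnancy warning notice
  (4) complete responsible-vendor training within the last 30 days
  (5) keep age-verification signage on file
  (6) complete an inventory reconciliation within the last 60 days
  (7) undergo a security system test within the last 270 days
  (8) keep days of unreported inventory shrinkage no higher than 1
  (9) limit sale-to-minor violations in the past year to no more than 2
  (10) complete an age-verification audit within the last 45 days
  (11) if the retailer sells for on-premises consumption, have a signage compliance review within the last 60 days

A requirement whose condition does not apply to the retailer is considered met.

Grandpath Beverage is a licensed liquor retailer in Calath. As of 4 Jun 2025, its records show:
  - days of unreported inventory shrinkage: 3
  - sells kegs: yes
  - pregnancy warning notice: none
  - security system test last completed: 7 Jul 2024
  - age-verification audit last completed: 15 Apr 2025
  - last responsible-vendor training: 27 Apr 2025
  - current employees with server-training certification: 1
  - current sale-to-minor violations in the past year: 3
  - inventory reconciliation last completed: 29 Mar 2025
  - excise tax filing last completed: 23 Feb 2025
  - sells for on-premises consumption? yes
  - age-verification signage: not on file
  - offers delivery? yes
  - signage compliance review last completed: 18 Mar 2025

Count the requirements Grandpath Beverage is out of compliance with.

11

1. employees with server-training certification 1 < 4 → not met
2. condition 'sells kegs' holds; excise tax filing 101 days ago vs limit 90 → not met
3. condition 'offers delivery' holds; pregnancy warning notice absent → not met
4. responsible-vendor training 38 days ago vs limit 30 → not met
5. age-verification signage absent → not met
6. inventory reconciliation 67 days ago vs limit 60 → not met
7. security system test 332 days ago vs limit 270 → not met
8. days of unreported inventory shrinkage 3 > 1 → not met
9. sale-to-minor violations in the past year 3 > 2 → not met
10. age-verification audit 50 days ago vs limit 45 → not met
11. condition 'sells for on-premises consumption' holds; signage compliance review 78 days ago vs limit 60 → not met
Not met: 11 of 11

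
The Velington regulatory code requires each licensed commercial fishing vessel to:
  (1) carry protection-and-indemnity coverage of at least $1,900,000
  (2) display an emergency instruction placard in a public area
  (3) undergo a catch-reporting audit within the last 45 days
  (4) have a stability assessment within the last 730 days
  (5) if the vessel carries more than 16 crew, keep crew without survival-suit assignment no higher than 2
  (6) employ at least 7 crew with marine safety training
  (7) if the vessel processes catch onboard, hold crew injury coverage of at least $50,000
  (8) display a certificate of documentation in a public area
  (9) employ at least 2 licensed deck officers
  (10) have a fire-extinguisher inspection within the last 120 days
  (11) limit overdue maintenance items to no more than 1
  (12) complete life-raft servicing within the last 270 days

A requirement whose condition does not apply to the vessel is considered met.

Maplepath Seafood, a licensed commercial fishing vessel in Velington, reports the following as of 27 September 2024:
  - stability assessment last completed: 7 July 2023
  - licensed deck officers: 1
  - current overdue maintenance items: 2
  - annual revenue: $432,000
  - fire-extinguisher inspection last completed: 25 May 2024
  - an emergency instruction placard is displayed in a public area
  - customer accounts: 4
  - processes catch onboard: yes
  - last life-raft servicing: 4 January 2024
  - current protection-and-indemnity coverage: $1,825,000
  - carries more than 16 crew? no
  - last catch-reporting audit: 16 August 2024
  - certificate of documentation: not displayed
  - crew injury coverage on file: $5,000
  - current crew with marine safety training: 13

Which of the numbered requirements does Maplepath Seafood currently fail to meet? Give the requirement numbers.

1, 7, 8, 9, 10, 11

1. protection-and-indemnity coverage $1,825,000 < $1,900,000 → not met
2. emergency instruction placard present → met
3. catch-reporting audit 42 days ago vs limit 45 → met
4. stability assessment 448 days ago vs limit 730 → met
5. condition 'carries more than 16 crew' does not hold → requirement n/a → met
6. crew with marine safety training 13 ≥ 7 → met
7. condition 'processes catch onboard' holds; crew injury coverage $5,000 < $50,000 → not met
8. certificate of documentation absent → not met
9. licensed deck officers 1 < 2 → not met
10. fire-extinguisher inspection 125 days ago vs limit 120 → not met
11. overdue maintenance items 2 > 1 → not met
12. life-raft servicing 267 days ago vs limit 270 → met
Not met: 1, 7, 8, 9, 10, 11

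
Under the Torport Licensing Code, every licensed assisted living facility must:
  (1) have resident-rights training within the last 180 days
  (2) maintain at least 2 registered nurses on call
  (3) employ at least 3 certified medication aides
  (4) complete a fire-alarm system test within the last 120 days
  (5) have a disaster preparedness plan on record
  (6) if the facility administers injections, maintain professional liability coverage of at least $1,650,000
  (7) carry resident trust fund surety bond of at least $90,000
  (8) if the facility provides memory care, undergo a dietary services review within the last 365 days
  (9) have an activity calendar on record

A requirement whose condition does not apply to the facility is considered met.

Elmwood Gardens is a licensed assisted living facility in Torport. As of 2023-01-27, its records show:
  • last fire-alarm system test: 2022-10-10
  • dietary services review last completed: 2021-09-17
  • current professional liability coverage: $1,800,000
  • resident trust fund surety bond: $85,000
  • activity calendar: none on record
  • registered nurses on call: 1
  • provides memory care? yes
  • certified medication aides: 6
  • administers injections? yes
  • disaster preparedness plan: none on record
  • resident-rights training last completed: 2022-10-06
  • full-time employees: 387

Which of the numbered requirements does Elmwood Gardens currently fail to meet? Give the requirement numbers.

1. resident-rights training 113 days ago vs limit 180 → met
2. registered nurses on call 1 < 2 → not met
3. certified medication aides 6 ≥ 3 → met
4. fire-alarm system test 109 days ago vs limit 120 → met
5. disaster preparedness plan absent → not met
6. condition 'administers injections' holds; professional liability coverage $1,800,000 ≥ $1,650,000 → met
7. resident trust fund surety bond $85,000 < $90,000 → not met
8. condition 'provides memory care' holds; dietary services review 497 days ago vs limit 365 → not met
9. activity calendar absent → not met
Not met: 2, 5, 7, 8, 9

2, 5, 7, 8, 9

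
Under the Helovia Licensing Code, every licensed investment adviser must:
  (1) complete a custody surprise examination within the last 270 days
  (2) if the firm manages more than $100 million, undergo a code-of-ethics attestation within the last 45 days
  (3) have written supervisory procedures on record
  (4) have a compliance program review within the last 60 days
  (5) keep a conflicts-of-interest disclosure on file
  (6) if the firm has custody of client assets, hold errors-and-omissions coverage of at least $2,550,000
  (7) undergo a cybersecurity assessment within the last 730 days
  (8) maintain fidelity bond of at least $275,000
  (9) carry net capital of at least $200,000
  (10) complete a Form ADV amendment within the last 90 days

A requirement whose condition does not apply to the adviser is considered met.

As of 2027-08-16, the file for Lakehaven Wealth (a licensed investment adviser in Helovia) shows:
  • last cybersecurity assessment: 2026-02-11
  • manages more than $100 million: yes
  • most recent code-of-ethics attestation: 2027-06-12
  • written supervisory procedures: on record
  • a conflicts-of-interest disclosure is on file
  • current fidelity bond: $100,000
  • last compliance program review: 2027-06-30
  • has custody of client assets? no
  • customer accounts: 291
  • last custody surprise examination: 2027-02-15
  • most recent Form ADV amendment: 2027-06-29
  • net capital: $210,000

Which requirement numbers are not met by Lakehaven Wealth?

2, 8

1. custody surprise examination 182 days ago vs limit 270 → met
2. condition 'manages more than $100 million' holds; code-of-ethics attestation 65 days ago vs limit 45 → not met
3. written supervisory procedures present → met
4. compliance program review 47 days ago vs limit 60 → met
5. conflicts-of-interest disclosure present → met
6. condition 'has custody of client assets' does not hold → requirement n/a → met
7. cybersecurity assessment 551 days ago vs limit 730 → met
8. fidelity bond $100,000 < $275,000 → not met
9. net capital $210,000 ≥ $200,000 → met
10. Form ADV amendment 48 days ago vs limit 90 → met
Not met: 2, 8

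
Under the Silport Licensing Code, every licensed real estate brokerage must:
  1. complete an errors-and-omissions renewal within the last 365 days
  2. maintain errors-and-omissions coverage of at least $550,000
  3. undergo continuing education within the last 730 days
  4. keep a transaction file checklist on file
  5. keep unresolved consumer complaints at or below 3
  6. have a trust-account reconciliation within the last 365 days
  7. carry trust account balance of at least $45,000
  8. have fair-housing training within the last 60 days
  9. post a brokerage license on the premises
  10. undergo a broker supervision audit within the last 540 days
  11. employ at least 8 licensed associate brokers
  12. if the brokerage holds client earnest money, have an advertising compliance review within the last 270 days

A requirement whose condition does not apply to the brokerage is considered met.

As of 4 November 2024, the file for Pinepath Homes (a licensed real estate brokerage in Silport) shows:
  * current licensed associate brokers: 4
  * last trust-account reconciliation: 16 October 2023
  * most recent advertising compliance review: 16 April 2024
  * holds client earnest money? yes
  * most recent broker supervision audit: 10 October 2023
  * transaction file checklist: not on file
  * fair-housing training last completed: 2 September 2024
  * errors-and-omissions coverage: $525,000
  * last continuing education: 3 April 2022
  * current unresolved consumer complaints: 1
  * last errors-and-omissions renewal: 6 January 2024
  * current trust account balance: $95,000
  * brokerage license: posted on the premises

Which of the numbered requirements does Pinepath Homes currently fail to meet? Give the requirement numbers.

2, 3, 4, 6, 8, 11

1. errors-and-omissions renewal 303 days ago vs limit 365 → met
2. errors-and-omissions coverage $525,000 < $550,000 → not met
3. continuing education 946 days ago vs limit 730 → not met
4. transaction file checklist absent → not met
5. unresolved consumer complaints 1 ≤ 3 → met
6. trust-account reconciliation 385 days ago vs limit 365 → not met
7. trust account balance $95,000 ≥ $45,000 → met
8. fair-housing training 63 days ago vs limit 60 → not met
9. brokerage license present → met
10. broker supervision audit 391 days ago vs limit 540 → met
11. licensed associate brokers 4 < 8 → not met
12. condition 'holds client earnest money' holds; advertising compliance review 202 days ago vs limit 270 → met
Not met: 2, 3, 4, 6, 8, 11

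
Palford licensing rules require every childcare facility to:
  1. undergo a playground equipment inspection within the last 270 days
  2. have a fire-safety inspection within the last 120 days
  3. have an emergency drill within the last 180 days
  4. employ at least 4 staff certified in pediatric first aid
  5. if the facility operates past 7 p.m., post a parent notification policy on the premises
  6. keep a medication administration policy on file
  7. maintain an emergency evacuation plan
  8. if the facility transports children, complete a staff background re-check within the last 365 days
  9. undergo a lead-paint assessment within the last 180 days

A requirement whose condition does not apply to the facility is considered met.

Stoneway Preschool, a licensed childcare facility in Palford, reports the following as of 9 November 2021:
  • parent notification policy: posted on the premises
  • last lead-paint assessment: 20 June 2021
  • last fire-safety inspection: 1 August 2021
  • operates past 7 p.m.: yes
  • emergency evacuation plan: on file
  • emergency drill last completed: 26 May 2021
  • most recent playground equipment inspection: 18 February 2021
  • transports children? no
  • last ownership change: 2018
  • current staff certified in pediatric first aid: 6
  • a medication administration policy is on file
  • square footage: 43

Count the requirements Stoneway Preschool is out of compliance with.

0

1. playground equipment inspection 264 days ago vs limit 270 → met
2. fire-safety inspection 100 days ago vs limit 120 → met
3. emergency drill 167 days ago vs limit 180 → met
4. staff certified in pediatric first aid 6 ≥ 4 → met
5. condition 'operates past 7 p.m.' holds; parent notification policy present → met
6. medication administration policy present → met
7. emergency evacuation plan present → met
8. condition 'transports children' does not hold → requirement n/a → met
9. lead-paint assessment 142 days ago vs limit 180 → met
Not met: 0 of 9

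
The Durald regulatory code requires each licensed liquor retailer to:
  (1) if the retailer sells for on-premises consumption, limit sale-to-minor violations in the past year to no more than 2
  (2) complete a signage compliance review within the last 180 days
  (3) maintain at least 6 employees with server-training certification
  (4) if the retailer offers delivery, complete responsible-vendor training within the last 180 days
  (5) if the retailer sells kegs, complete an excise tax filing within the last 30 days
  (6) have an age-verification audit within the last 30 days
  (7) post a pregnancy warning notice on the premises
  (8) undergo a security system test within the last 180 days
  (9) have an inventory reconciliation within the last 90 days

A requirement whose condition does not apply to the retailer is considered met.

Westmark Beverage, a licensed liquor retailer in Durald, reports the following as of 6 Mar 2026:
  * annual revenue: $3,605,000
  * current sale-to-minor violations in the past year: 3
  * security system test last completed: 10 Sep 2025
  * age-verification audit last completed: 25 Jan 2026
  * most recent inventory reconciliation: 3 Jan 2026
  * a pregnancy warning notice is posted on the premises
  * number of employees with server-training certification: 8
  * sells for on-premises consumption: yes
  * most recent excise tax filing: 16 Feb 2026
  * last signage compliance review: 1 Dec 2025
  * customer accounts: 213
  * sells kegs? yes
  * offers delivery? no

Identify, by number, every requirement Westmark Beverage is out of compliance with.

1, 6

1. condition 'sells for on-premises consumption' holds; sale-to-minor violations in the past year 3 > 2 → not met
2. signage compliance review 95 days ago vs limit 180 → met
3. employees with server-training certification 8 ≥ 6 → met
4. condition 'offers delivery' does not hold → requirement n/a → met
5. condition 'sells kegs' holds; excise tax filing 18 days ago vs limit 30 → met
6. age-verification audit 40 days ago vs limit 30 → not met
7. pregnancy warning notice present → met
8. security system test 177 days ago vs limit 180 → met
9. inventory reconciliation 62 days ago vs limit 90 → met
Not met: 1, 6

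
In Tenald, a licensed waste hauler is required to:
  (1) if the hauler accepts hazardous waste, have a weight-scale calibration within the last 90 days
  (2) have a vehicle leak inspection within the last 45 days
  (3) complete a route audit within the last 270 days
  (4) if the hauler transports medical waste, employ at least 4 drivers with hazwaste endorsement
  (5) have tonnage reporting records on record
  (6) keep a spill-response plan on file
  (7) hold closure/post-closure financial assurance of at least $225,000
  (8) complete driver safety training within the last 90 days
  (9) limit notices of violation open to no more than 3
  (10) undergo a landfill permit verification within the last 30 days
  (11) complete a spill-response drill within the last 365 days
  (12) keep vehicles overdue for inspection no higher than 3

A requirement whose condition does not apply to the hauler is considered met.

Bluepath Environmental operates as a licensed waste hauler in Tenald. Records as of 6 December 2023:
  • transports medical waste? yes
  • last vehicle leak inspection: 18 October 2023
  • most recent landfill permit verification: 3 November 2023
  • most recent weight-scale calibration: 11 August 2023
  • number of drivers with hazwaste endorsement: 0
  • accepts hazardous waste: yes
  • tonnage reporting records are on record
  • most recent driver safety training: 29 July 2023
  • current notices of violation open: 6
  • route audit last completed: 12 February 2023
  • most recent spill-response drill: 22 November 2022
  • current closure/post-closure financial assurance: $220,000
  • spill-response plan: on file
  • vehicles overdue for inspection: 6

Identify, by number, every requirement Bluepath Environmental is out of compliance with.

1, 2, 3, 4, 7, 8, 9, 10, 11, 12

1. condition 'accepts hazardous waste' holds; weight-scale calibration 117 days ago vs limit 90 → not met
2. vehicle leak inspection 49 days ago vs limit 45 → not met
3. route audit 297 days ago vs limit 270 → not met
4. condition 'transports medical waste' holds; drivers with hazwaste endorsement 0 < 4 → not met
5. tonnage reporting records present → met
6. spill-response plan present → met
7. closure/post-closure financial assurance $220,000 < $225,000 → not met
8. driver safety training 130 days ago vs limit 90 → not met
9. notices of violation open 6 > 3 → not met
10. landfill permit verification 33 days ago vs limit 30 → not met
11. spill-response drill 379 days ago vs limit 365 → not met
12. vehicles overdue for inspection 6 > 3 → not met
Not met: 1, 2, 3, 4, 7, 8, 9, 10, 11, 12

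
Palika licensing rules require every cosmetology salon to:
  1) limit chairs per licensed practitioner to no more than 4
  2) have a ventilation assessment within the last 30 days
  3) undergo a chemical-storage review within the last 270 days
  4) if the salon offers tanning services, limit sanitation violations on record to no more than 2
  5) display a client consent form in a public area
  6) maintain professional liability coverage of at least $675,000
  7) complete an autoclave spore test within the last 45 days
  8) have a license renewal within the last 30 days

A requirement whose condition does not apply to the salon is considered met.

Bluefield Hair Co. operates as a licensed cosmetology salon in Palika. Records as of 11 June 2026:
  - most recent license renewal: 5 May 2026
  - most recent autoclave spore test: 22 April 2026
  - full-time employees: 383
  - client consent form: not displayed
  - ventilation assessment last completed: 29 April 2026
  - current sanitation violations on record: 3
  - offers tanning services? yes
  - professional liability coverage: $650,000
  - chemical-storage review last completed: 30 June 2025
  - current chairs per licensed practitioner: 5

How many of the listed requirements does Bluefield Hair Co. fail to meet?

8

1. chairs per licensed practitioner 5 > 4 → not met
2. ventilation assessment 43 days ago vs limit 30 → not met
3. chemical-storage review 346 days ago vs limit 270 → not met
4. condition 'offers tanning services' holds; sanitation violations on record 3 > 2 → not met
5. client consent form absent → not met
6. professional liability coverage $650,000 < $675,000 → not met
7. autoclave spore test 50 days ago vs limit 45 → not met
8. license renewal 37 days ago vs limit 30 → not met
Not met: 8 of 8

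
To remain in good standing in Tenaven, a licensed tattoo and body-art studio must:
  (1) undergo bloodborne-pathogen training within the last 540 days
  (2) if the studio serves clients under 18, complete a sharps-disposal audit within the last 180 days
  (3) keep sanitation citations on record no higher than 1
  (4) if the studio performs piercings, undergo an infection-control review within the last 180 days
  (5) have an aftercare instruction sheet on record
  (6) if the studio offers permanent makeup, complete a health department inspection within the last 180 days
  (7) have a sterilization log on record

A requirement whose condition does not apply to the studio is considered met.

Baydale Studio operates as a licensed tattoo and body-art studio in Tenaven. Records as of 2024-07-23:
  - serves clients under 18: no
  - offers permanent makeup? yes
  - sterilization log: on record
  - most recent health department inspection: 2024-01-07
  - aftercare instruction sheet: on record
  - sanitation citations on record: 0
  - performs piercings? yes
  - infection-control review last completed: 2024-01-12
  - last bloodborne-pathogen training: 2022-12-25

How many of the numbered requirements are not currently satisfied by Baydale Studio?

1. bloodborne-pathogen training 576 days ago vs limit 540 → not met
2. condition 'serves clients under 18' does not hold → requirement n/a → met
3. sanitation citations on record 0 ≤ 1 → met
4. condition 'performs piercings' holds; infection-control review 193 days ago vs limit 180 → not met
5. aftercare instruction sheet present → met
6. condition 'offers permanent makeup' holds; health department inspection 198 days ago vs limit 180 → not met
7. sterilization log present → met
Not met: 3 of 7

3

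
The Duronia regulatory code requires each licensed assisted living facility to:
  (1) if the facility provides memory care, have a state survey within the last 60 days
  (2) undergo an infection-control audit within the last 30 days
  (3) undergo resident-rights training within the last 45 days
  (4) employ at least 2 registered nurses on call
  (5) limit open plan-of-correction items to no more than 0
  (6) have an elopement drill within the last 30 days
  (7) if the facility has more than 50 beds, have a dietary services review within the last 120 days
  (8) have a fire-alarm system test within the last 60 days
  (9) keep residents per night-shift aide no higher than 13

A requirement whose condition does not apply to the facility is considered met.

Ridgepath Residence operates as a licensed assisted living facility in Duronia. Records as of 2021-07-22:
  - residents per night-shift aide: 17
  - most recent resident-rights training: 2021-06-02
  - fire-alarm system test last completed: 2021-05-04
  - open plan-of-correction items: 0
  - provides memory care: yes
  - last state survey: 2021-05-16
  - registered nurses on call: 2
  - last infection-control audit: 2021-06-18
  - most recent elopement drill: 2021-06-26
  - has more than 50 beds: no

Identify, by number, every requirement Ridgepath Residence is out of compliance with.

1, 2, 3, 8, 9

1. condition 'provides memory care' holds; state survey 67 days ago vs limit 60 → not met
2. infection-control audit 34 days ago vs limit 30 → not met
3. resident-rights training 50 days ago vs limit 45 → not met
4. registered nurses on call 2 ≥ 2 → met
5. open plan-of-correction items 0 ≤ 0 → met
6. elopement drill 26 days ago vs limit 30 → met
7. condition 'has more than 50 beds' does not hold → requirement n/a → met
8. fire-alarm system test 79 days ago vs limit 60 → not met
9. residents per night-shift aide 17 > 13 → not met
Not met: 1, 2, 3, 8, 9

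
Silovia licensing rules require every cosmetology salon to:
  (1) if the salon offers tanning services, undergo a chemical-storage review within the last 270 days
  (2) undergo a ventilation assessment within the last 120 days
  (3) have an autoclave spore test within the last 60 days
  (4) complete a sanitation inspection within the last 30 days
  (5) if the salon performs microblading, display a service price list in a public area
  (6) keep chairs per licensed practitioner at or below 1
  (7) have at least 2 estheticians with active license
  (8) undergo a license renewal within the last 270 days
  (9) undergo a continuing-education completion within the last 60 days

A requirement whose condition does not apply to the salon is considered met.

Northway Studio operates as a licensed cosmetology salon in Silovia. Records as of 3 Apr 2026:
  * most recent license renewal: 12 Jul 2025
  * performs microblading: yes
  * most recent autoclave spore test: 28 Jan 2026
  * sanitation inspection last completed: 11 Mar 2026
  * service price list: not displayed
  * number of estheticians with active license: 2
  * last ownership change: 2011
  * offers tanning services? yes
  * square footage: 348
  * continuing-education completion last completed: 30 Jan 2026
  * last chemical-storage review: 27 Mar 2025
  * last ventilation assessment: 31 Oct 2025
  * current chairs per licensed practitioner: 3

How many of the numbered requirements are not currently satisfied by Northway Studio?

6

1. condition 'offers tanning services' holds; chemical-storage review 372 days ago vs limit 270 → not met
2. ventilation assessment 154 days ago vs limit 120 → not met
3. autoclave spore test 65 days ago vs limit 60 → not met
4. sanitation inspection 23 days ago vs limit 30 → met
5. condition 'performs microblading' holds; service price list absent → not met
6. chairs per licensed practitioner 3 > 1 → not met
7. estheticians with active license 2 ≥ 2 → met
8. license renewal 265 days ago vs limit 270 → met
9. continuing-education completion 63 days ago vs limit 60 → not met
Not met: 6 of 9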